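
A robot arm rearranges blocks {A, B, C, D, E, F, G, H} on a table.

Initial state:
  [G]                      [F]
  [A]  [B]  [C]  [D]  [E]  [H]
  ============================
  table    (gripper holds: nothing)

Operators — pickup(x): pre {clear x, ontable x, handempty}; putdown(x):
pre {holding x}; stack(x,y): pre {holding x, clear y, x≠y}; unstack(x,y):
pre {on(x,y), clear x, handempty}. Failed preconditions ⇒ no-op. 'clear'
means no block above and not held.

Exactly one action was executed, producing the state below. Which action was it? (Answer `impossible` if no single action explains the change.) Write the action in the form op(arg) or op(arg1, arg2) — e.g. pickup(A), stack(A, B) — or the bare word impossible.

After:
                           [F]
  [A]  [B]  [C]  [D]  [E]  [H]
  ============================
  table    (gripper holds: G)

target: towers=[A; B; C; D; E; H/F] holding=G
     unstack(G, A) → towers=[A; B; C; D; E; H/F] holding=G  ← match
         pickup(E) → towers=[A/G; B; C; D; H/F] holding=E
         pickup(B) → towers=[A/G; C; D; E; H/F] holding=B
     unstack(F, H) → towers=[A/G; B; C; D; E; H] holding=F
         pickup(D) → towers=[A/G; B; C; E; H/F] holding=D
         pickup(C) → towers=[A/G; B; D; E; H/F] holding=C

unstack(G, A)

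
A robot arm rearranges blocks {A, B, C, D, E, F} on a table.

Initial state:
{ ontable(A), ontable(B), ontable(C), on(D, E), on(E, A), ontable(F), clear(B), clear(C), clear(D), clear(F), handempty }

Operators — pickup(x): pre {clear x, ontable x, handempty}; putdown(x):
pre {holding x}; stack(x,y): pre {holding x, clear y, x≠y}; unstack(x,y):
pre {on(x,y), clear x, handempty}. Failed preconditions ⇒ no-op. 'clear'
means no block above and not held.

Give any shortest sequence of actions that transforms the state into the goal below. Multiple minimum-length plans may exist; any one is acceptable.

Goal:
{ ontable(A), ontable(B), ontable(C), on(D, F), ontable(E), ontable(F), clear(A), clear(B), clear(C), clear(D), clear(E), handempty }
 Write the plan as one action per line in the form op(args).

unstack(D, E)
stack(D, F)
unstack(E, A)
putdown(E)

step 1 (unstack(D, E)): towers=[A/E; B; C; F] holding=D
step 2 (stack(D, F)): towers=[A/E; B; C; F/D] holding=-
step 3 (unstack(E, A)): towers=[A; B; C; F/D] holding=E
step 4 (putdown(E)): towers=[A; B; C; E; F/D] holding=-
goal check: towers=[A; B; C; E; F/D] holding=- — reached (length 4, optimal by BFS)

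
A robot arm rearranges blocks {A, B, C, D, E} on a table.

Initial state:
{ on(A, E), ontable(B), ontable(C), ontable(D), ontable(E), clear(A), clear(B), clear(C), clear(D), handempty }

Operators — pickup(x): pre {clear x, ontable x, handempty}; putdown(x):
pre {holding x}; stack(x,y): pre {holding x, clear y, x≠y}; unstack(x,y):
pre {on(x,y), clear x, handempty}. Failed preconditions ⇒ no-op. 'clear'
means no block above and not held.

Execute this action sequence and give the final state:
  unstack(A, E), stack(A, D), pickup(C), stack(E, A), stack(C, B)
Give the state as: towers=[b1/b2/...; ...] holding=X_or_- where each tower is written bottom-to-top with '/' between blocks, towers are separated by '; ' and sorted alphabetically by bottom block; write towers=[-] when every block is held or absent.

towers=[B/C; D/A; E] holding=-

step 1 (unstack(A, E)): towers=[B; C; D; E] holding=A
step 2 (stack(A, D)): towers=[B; C; D/A; E] holding=-
step 3 (pickup(C)): towers=[B; D/A; E] holding=C
step 4 (stack(E, A)) [no-op]: towers=[B; D/A; E] holding=C
step 5 (stack(C, B)): towers=[B/C; D/A; E] holding=-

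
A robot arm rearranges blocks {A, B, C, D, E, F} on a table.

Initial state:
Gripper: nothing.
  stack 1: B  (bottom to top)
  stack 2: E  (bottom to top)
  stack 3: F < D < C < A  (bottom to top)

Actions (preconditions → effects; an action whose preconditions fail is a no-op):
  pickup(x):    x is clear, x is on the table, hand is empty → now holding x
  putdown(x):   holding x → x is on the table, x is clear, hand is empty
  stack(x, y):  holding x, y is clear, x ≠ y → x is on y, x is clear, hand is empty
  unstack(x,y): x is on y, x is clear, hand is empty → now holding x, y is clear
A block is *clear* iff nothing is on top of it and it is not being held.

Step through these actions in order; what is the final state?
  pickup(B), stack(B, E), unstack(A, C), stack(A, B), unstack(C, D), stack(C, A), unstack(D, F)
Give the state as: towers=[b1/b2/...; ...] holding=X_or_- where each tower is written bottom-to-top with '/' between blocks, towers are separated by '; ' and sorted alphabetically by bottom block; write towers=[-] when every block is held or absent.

step 1 (pickup(B)): towers=[E; F/D/C/A] holding=B
step 2 (stack(B, E)): towers=[E/B; F/D/C/A] holding=-
step 3 (unstack(A, C)): towers=[E/B; F/D/C] holding=A
step 4 (stack(A, B)): towers=[E/B/A; F/D/C] holding=-
step 5 (unstack(C, D)): towers=[E/B/A; F/D] holding=C
step 6 (stack(C, A)): towers=[E/B/A/C; F/D] holding=-
step 7 (unstack(D, F)): towers=[E/B/A/C; F] holding=D

towers=[E/B/A/C; F] holding=D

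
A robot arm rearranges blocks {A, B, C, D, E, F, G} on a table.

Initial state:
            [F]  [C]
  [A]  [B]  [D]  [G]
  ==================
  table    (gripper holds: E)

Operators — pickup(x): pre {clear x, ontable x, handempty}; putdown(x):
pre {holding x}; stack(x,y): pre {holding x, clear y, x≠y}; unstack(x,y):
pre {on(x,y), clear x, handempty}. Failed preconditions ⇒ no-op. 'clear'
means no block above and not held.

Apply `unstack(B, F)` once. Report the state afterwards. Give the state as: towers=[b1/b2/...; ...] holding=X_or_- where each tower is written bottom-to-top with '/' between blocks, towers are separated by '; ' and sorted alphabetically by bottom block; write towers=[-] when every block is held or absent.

before: towers=[A; B; D/F; G/C] holding=E
pre[unstack(B, F)]: on(B,F) no, clear(B) yes, handempty no
on(B,F), handempty unmet → unstack(B, F) is a no-op
after:  towers=[A; B; D/F; G/C] holding=E

towers=[A; B; D/F; G/C] holding=E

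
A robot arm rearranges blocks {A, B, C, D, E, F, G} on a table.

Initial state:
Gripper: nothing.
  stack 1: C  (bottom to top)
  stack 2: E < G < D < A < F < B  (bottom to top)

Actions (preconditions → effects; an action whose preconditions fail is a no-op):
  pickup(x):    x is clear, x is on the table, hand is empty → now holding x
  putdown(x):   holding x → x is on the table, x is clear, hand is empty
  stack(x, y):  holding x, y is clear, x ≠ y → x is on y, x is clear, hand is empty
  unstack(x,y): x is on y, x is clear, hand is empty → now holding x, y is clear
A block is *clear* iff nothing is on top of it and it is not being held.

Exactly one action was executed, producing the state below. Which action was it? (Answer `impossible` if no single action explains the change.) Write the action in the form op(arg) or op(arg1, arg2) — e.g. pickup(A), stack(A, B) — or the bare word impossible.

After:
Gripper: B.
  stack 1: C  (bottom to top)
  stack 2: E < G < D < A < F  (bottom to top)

target: towers=[C; E/G/D/A/F] holding=B
     unstack(B, F) → towers=[C; E/G/D/A/F] holding=B  ← match
         pickup(C) → towers=[E/G/D/A/F/B] holding=C

unstack(B, F)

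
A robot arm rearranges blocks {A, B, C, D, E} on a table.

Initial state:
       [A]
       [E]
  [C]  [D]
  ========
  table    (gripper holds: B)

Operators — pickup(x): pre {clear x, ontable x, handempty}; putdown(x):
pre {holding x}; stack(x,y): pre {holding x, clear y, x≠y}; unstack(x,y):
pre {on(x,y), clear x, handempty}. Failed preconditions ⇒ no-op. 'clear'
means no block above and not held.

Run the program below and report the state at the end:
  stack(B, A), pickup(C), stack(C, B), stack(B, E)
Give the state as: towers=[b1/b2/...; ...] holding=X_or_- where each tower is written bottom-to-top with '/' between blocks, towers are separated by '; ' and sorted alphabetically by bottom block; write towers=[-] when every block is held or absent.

towers=[D/E/A/B/C] holding=-

step 1 (stack(B, A)): towers=[C; D/E/A/B] holding=-
step 2 (pickup(C)): towers=[D/E/A/B] holding=C
step 3 (stack(C, B)): towers=[D/E/A/B/C] holding=-
step 4 (stack(B, E)) [no-op]: towers=[D/E/A/B/C] holding=-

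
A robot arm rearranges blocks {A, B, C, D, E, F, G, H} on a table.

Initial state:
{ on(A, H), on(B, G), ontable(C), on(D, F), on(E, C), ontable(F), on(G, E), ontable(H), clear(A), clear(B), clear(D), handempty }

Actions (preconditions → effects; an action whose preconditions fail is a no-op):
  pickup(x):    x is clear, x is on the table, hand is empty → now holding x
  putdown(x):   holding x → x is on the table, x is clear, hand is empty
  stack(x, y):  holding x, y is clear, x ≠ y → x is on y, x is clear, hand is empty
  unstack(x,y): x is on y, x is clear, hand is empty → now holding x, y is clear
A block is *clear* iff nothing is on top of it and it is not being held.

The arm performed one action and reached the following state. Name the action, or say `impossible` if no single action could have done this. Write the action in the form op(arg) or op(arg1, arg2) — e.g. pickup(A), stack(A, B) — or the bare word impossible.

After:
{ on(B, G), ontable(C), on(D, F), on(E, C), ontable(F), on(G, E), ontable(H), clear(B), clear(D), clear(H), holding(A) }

unstack(A, H)

target: towers=[C/E/G/B; F/D; H] holding=A
     unstack(A, H) → towers=[C/E/G/B; F/D; H] holding=A  ← match
     unstack(B, G) → towers=[C/E/G; F/D; H/A] holding=B
     unstack(D, F) → towers=[C/E/G/B; F; H/A] holding=D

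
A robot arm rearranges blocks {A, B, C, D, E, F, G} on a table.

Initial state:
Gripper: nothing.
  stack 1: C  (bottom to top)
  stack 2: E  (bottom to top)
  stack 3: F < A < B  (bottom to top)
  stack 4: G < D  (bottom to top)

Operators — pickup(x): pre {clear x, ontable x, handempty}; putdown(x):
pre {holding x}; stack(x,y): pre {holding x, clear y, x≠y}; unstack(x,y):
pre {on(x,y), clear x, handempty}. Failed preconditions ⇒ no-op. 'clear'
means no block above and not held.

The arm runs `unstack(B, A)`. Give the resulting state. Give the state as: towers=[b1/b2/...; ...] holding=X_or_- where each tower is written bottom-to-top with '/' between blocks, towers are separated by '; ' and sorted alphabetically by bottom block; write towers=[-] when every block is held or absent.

before: towers=[C; E; F/A/B; G/D] holding=-
pre[unstack(B, A)]: on(B,A) ok, clear(B) ok, handempty ok
all met → apply unstack(B, A)
after:  towers=[C; E; F/A; G/D] holding=B

towers=[C; E; F/A; G/D] holding=B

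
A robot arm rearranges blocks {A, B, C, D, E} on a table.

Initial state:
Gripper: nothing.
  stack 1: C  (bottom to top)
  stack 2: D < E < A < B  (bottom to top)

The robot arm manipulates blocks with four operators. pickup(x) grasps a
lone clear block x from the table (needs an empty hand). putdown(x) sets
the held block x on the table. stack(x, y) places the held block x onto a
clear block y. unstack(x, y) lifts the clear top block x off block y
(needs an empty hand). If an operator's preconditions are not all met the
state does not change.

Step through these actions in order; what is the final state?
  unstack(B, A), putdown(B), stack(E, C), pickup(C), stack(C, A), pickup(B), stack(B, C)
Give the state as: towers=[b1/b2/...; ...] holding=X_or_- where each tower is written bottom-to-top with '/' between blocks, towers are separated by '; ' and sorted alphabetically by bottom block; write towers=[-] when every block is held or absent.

step 1 (unstack(B, A)): towers=[C; D/E/A] holding=B
step 2 (putdown(B)): towers=[B; C; D/E/A] holding=-
step 3 (stack(E, C)) [no-op]: towers=[B; C; D/E/A] holding=-
step 4 (pickup(C)): towers=[B; D/E/A] holding=C
step 5 (stack(C, A)): towers=[B; D/E/A/C] holding=-
step 6 (pickup(B)): towers=[D/E/A/C] holding=B
step 7 (stack(B, C)): towers=[D/E/A/C/B] holding=-

towers=[D/E/A/C/B] holding=-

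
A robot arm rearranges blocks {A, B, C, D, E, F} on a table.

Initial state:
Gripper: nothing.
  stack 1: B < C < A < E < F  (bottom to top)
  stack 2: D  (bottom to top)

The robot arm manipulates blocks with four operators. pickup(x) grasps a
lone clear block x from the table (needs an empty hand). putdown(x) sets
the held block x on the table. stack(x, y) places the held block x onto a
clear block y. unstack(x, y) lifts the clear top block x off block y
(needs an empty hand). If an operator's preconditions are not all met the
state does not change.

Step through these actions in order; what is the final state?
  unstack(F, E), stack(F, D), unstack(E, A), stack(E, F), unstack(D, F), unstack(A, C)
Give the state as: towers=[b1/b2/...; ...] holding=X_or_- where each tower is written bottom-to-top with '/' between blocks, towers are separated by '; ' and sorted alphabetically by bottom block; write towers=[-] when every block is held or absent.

step 1 (unstack(F, E)): towers=[B/C/A/E; D] holding=F
step 2 (stack(F, D)): towers=[B/C/A/E; D/F] holding=-
step 3 (unstack(E, A)): towers=[B/C/A; D/F] holding=E
step 4 (stack(E, F)): towers=[B/C/A; D/F/E] holding=-
step 5 (unstack(D, F)) [no-op]: towers=[B/C/A; D/F/E] holding=-
step 6 (unstack(A, C)): towers=[B/C; D/F/E] holding=A

towers=[B/C; D/F/E] holding=A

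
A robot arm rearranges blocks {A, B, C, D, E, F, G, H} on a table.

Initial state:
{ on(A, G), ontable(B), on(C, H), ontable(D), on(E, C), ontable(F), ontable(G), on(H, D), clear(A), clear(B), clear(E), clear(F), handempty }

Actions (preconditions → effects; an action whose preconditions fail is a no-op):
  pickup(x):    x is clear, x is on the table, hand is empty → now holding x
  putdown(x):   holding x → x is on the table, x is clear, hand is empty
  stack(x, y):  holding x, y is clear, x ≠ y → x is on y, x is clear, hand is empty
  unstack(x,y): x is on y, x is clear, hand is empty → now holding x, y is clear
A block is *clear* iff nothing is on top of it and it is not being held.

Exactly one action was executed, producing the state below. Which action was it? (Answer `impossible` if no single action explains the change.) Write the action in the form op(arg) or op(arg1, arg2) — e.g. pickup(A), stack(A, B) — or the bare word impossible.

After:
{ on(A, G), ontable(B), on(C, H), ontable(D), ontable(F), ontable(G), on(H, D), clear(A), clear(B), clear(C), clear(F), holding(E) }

target: towers=[B; D/H/C; F; G/A] holding=E
     unstack(A, G) → towers=[B; D/H/C/E; F; G] holding=A
     unstack(E, C) → towers=[B; D/H/C; F; G/A] holding=E  ← match
         pickup(B) → towers=[D/H/C/E; F; G/A] holding=B
         pickup(F) → towers=[B; D/H/C/E; G/A] holding=F

unstack(E, C)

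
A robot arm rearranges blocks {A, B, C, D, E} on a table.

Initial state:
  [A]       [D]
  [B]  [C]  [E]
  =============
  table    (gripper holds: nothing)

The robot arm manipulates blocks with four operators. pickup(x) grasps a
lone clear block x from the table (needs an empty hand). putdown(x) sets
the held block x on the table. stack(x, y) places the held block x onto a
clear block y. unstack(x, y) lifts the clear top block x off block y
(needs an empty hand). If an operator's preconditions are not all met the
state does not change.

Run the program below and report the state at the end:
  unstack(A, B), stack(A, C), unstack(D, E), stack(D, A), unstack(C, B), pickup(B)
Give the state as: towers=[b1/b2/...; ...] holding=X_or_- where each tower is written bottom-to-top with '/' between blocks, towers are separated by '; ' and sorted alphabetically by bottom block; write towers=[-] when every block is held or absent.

step 1 (unstack(A, B)): towers=[B; C; E/D] holding=A
step 2 (stack(A, C)): towers=[B; C/A; E/D] holding=-
step 3 (unstack(D, E)): towers=[B; C/A; E] holding=D
step 4 (stack(D, A)): towers=[B; C/A/D; E] holding=-
step 5 (unstack(C, B)) [no-op]: towers=[B; C/A/D; E] holding=-
step 6 (pickup(B)): towers=[C/A/D; E] holding=B

towers=[C/A/D; E] holding=B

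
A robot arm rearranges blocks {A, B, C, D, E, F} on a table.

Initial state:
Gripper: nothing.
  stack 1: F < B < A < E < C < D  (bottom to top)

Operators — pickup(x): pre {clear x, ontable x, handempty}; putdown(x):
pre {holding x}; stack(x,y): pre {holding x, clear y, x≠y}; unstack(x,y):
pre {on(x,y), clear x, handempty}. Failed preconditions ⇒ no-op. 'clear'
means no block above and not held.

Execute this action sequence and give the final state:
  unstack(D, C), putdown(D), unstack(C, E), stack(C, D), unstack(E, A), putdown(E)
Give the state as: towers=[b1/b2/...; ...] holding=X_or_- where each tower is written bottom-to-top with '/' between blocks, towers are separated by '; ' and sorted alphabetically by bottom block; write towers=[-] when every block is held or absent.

step 1 (unstack(D, C)): towers=[F/B/A/E/C] holding=D
step 2 (putdown(D)): towers=[D; F/B/A/E/C] holding=-
step 3 (unstack(C, E)): towers=[D; F/B/A/E] holding=C
step 4 (stack(C, D)): towers=[D/C; F/B/A/E] holding=-
step 5 (unstack(E, A)): towers=[D/C; F/B/A] holding=E
step 6 (putdown(E)): towers=[D/C; E; F/B/A] holding=-

towers=[D/C; E; F/B/A] holding=-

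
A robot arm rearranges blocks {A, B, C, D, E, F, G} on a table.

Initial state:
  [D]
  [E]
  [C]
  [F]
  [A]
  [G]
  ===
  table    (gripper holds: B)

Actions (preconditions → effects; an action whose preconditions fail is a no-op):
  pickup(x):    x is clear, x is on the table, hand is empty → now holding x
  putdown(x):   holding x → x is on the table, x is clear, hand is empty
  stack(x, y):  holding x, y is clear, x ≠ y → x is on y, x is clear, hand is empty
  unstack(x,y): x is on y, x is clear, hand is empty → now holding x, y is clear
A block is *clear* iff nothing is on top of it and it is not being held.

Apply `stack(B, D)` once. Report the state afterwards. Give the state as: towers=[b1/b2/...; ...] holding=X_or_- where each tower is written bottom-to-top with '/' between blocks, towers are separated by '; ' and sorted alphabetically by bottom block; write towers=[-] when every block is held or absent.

towers=[G/A/F/C/E/D/B] holding=-

before: towers=[G/A/F/C/E/D] holding=B
pre[stack(B, D)]: holding(B) yes, clear(D) yes, B≠D yes
all met → apply stack(B, D)
after:  towers=[G/A/F/C/E/D/B] holding=-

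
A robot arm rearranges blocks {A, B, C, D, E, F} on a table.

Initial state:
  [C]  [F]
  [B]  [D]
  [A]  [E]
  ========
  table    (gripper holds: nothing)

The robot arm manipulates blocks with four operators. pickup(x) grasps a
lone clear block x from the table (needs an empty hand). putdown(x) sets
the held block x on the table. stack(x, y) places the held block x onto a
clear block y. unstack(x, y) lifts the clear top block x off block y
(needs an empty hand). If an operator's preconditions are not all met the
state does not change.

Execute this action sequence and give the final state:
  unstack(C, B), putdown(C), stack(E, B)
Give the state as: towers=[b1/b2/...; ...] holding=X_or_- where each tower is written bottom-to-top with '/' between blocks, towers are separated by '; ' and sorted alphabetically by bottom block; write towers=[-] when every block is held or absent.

towers=[A/B; C; E/D/F] holding=-

step 1 (unstack(C, B)): towers=[A/B; E/D/F] holding=C
step 2 (putdown(C)): towers=[A/B; C; E/D/F] holding=-
step 3 (stack(E, B)) [no-op]: towers=[A/B; C; E/D/F] holding=-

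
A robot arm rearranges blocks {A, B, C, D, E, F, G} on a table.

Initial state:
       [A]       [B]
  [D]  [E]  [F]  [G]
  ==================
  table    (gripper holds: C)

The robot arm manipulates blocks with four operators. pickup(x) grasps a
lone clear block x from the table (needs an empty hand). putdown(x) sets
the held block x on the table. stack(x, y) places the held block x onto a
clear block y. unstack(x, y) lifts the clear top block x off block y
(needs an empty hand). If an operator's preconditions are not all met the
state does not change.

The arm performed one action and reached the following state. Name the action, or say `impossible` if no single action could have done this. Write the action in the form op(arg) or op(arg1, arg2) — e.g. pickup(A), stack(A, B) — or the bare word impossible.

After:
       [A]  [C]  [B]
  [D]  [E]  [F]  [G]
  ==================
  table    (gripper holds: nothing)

stack(C, F)

target: towers=[D; E/A; F/C; G/B] holding=-
        putdown(C) → towers=[C; D; E/A; F; G/B] holding=-
       stack(C, B) → towers=[D; E/A; F; G/B/C] holding=-
       stack(C, F) → towers=[D; E/A; F/C; G/B] holding=-  ← match
       stack(C, D) → towers=[D/C; E/A; F; G/B] holding=-
       stack(C, A) → towers=[D; E/A/C; F; G/B] holding=-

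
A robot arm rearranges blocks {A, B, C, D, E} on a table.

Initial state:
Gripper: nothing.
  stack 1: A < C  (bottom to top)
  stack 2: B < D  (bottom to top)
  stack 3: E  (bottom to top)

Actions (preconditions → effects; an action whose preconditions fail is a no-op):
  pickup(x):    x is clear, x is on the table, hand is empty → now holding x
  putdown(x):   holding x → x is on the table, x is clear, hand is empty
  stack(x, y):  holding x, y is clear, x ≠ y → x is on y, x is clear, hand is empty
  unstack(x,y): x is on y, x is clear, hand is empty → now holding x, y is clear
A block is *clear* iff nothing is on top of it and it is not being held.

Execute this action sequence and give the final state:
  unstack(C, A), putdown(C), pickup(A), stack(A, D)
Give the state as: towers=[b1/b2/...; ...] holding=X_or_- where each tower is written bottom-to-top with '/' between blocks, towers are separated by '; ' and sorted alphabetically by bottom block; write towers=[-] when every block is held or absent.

towers=[B/D/A; C; E] holding=-

step 1 (unstack(C, A)): towers=[A; B/D; E] holding=C
step 2 (putdown(C)): towers=[A; B/D; C; E] holding=-
step 3 (pickup(A)): towers=[B/D; C; E] holding=A
step 4 (stack(A, D)): towers=[B/D/A; C; E] holding=-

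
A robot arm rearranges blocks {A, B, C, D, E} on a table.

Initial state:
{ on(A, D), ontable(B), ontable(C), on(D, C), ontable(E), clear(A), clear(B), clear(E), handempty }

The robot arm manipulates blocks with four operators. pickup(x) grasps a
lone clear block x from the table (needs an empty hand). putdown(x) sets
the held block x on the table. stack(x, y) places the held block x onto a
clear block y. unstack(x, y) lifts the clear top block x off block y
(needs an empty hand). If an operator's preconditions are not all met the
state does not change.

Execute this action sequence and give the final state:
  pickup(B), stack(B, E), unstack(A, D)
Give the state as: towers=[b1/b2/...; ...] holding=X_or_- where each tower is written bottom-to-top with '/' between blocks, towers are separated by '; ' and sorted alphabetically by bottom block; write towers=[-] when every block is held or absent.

towers=[C/D; E/B] holding=A

step 1 (pickup(B)): towers=[C/D/A; E] holding=B
step 2 (stack(B, E)): towers=[C/D/A; E/B] holding=-
step 3 (unstack(A, D)): towers=[C/D; E/B] holding=A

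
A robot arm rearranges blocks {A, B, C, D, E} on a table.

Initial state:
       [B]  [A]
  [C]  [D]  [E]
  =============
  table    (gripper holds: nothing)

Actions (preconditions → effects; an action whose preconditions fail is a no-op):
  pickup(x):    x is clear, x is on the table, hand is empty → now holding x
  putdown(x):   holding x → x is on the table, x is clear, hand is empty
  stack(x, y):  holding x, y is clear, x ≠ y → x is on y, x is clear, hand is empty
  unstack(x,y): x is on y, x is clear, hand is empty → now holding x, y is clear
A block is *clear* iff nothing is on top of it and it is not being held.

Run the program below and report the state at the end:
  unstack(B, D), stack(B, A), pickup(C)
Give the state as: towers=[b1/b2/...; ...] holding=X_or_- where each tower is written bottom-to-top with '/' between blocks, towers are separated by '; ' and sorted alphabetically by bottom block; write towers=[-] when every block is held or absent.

towers=[D; E/A/B] holding=C

step 1 (unstack(B, D)): towers=[C; D; E/A] holding=B
step 2 (stack(B, A)): towers=[C; D; E/A/B] holding=-
step 3 (pickup(C)): towers=[D; E/A/B] holding=C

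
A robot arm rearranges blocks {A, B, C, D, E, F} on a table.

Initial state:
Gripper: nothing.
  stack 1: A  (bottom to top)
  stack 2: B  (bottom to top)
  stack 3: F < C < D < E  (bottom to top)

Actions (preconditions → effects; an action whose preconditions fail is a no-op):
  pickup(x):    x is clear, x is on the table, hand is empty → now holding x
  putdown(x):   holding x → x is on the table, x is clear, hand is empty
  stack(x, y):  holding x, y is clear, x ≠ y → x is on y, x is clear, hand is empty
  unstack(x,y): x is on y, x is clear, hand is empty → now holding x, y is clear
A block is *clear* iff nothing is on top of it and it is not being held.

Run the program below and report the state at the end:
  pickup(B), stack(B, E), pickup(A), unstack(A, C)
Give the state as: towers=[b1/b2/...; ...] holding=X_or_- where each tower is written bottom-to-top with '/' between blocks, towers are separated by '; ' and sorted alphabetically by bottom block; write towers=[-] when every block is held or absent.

step 1 (pickup(B)): towers=[A; F/C/D/E] holding=B
step 2 (stack(B, E)): towers=[A; F/C/D/E/B] holding=-
step 3 (pickup(A)): towers=[F/C/D/E/B] holding=A
step 4 (unstack(A, C)) [no-op]: towers=[F/C/D/E/B] holding=A

towers=[F/C/D/E/B] holding=A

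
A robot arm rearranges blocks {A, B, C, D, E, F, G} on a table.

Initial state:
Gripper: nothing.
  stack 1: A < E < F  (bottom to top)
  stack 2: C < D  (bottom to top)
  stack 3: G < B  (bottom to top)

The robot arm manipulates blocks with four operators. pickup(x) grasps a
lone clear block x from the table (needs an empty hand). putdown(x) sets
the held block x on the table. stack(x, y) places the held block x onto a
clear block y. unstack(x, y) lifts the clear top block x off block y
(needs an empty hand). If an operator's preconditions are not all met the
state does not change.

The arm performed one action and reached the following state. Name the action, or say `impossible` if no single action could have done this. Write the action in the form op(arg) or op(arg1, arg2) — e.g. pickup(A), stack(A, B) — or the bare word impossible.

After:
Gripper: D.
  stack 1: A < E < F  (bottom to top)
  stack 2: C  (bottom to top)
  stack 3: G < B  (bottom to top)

target: towers=[A/E/F; C; G/B] holding=D
     unstack(B, G) → towers=[A/E/F; C/D; G] holding=B
     unstack(F, E) → towers=[A/E; C/D; G/B] holding=F
     unstack(D, C) → towers=[A/E/F; C; G/B] holding=D  ← match

unstack(D, C)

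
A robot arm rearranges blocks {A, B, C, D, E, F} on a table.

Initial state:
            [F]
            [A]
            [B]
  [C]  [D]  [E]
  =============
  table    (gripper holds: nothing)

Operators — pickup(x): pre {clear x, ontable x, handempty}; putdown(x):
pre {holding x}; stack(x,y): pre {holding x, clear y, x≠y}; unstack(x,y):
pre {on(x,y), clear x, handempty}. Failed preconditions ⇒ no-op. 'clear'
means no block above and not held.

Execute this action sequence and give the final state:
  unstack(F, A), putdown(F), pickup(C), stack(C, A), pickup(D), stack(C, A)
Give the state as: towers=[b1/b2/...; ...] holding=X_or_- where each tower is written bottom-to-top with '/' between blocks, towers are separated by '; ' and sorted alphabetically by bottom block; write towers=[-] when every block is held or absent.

towers=[E/B/A/C; F] holding=D

step 1 (unstack(F, A)): towers=[C; D; E/B/A] holding=F
step 2 (putdown(F)): towers=[C; D; E/B/A; F] holding=-
step 3 (pickup(C)): towers=[D; E/B/A; F] holding=C
step 4 (stack(C, A)): towers=[D; E/B/A/C; F] holding=-
step 5 (pickup(D)): towers=[E/B/A/C; F] holding=D
step 6 (stack(C, A)) [no-op]: towers=[E/B/A/C; F] holding=D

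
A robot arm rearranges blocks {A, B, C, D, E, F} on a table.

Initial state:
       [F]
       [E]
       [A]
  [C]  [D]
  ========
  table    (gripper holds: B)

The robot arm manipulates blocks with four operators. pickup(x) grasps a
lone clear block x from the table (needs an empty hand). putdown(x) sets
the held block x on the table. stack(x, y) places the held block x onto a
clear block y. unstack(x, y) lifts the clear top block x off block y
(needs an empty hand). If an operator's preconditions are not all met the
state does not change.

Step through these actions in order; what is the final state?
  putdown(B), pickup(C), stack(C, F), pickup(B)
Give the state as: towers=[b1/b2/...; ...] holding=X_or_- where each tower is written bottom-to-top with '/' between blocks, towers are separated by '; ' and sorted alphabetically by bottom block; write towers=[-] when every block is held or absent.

towers=[D/A/E/F/C] holding=B

step 1 (putdown(B)): towers=[B; C; D/A/E/F] holding=-
step 2 (pickup(C)): towers=[B; D/A/E/F] holding=C
step 3 (stack(C, F)): towers=[B; D/A/E/F/C] holding=-
step 4 (pickup(B)): towers=[D/A/E/F/C] holding=B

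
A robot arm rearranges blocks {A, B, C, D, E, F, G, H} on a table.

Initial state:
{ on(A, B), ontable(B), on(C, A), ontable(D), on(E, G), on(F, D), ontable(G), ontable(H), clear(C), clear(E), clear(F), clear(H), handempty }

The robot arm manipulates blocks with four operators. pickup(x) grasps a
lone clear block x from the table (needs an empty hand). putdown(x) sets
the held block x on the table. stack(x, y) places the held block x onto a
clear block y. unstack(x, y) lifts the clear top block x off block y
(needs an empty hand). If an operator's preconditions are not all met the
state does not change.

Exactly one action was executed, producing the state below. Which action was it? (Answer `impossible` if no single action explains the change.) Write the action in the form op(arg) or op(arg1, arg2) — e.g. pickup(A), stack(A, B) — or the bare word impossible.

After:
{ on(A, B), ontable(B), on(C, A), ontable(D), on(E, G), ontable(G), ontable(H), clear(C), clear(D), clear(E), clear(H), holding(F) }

target: towers=[B/A/C; D; G/E; H] holding=F
     unstack(E, G) → towers=[B/A/C; D/F; G; H] holding=E
         pickup(H) → towers=[B/A/C; D/F; G/E] holding=H
     unstack(F, D) → towers=[B/A/C; D; G/E; H] holding=F  ← match
     unstack(C, A) → towers=[B/A; D/F; G/E; H] holding=C

unstack(F, D)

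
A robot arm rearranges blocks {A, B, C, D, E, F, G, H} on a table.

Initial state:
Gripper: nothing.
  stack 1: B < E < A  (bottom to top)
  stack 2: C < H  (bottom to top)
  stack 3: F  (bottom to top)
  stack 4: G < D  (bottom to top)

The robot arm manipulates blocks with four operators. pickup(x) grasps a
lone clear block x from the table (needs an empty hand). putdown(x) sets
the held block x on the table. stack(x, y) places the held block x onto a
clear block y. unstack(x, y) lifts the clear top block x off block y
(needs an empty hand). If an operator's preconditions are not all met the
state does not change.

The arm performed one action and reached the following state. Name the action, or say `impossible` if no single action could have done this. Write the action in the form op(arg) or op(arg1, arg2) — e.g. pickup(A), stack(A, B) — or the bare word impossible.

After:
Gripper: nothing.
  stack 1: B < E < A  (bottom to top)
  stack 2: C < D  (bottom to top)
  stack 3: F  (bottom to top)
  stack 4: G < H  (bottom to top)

target: towers=[B/E/A; C/D; F; G/H] holding=-
     unstack(A, E) → towers=[B/E; C/H; F; G/D] holding=A
     unstack(H, C) → towers=[B/E/A; C; F; G/D] holding=H
         pickup(F) → towers=[B/E/A; C/H; G/D] holding=F
     unstack(D, G) → towers=[B/E/A; C/H; F; G] holding=D
none of the 4 applicable actions match → impossible

impossible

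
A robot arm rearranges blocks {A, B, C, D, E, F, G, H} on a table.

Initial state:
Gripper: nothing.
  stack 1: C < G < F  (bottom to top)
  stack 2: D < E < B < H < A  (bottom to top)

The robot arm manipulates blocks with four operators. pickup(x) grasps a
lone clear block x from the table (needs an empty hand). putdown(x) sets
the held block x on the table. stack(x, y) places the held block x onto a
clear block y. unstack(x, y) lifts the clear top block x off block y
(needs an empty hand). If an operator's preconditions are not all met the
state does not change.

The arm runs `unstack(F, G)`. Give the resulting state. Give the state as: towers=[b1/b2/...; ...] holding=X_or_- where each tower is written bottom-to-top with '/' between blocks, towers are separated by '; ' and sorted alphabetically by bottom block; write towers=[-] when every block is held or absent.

towers=[C/G; D/E/B/H/A] holding=F

before: towers=[C/G/F; D/E/B/H/A] holding=-
pre[unstack(F, G)]: on(F,G) yes, clear(F) yes, handempty yes
all met → apply unstack(F, G)
after:  towers=[C/G; D/E/B/H/A] holding=F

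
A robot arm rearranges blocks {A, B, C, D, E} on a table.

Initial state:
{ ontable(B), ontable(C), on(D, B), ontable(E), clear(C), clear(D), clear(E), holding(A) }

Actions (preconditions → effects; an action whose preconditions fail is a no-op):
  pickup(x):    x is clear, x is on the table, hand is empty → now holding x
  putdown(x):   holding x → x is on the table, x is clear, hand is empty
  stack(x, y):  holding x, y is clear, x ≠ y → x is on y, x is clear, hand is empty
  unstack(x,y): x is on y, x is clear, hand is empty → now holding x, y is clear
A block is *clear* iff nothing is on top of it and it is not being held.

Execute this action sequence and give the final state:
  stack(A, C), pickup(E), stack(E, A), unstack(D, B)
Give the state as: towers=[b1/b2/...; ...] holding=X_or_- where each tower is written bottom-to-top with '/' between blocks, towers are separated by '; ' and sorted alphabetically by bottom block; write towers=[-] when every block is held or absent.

step 1 (stack(A, C)): towers=[B/D; C/A; E] holding=-
step 2 (pickup(E)): towers=[B/D; C/A] holding=E
step 3 (stack(E, A)): towers=[B/D; C/A/E] holding=-
step 4 (unstack(D, B)): towers=[B; C/A/E] holding=D

towers=[B; C/A/E] holding=D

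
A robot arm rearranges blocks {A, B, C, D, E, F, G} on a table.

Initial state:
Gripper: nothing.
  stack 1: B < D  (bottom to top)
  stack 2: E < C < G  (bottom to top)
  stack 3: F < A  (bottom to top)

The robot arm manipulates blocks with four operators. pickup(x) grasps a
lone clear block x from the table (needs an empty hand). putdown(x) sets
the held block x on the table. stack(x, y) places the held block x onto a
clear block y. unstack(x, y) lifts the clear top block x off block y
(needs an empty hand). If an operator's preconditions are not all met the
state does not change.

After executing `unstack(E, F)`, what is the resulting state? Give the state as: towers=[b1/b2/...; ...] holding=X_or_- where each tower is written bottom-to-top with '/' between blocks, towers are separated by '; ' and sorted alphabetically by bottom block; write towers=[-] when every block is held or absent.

towers=[B/D; E/C/G; F/A] holding=-

before: towers=[B/D; E/C/G; F/A] holding=-
pre[unstack(E, F)]: on(E,F) ✗, clear(E) ✗, handempty ✓
on(E,F), clear(E) unmet → unstack(E, F) is a no-op
after:  towers=[B/D; E/C/G; F/A] holding=-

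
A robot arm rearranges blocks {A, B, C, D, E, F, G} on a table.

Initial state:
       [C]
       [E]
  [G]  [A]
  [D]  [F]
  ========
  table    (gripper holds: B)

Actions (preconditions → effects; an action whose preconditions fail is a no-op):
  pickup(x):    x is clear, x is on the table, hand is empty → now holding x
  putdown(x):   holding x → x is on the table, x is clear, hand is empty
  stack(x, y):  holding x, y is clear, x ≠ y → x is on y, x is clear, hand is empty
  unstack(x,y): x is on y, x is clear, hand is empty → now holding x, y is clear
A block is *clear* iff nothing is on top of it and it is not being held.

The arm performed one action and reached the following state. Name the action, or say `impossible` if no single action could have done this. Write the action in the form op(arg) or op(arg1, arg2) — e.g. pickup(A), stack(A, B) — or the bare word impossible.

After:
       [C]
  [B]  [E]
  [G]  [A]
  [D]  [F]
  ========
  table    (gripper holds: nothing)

stack(B, G)

target: towers=[D/G/B; F/A/E/C] holding=-
        putdown(B) → towers=[B; D/G; F/A/E/C] holding=-
       stack(B, G) → towers=[D/G/B; F/A/E/C] holding=-  ← match
       stack(B, C) → towers=[D/G; F/A/E/C/B] holding=-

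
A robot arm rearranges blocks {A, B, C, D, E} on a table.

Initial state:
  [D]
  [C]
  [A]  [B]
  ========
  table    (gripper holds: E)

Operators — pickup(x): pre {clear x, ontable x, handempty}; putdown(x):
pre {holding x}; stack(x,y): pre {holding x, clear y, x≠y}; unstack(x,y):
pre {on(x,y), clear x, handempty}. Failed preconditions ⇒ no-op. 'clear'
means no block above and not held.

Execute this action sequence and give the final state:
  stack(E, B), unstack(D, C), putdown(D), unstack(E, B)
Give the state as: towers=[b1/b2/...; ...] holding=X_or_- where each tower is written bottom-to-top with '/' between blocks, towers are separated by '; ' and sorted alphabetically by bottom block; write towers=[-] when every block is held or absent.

step 1 (stack(E, B)): towers=[A/C/D; B/E] holding=-
step 2 (unstack(D, C)): towers=[A/C; B/E] holding=D
step 3 (putdown(D)): towers=[A/C; B/E; D] holding=-
step 4 (unstack(E, B)): towers=[A/C; B; D] holding=E

towers=[A/C; B; D] holding=E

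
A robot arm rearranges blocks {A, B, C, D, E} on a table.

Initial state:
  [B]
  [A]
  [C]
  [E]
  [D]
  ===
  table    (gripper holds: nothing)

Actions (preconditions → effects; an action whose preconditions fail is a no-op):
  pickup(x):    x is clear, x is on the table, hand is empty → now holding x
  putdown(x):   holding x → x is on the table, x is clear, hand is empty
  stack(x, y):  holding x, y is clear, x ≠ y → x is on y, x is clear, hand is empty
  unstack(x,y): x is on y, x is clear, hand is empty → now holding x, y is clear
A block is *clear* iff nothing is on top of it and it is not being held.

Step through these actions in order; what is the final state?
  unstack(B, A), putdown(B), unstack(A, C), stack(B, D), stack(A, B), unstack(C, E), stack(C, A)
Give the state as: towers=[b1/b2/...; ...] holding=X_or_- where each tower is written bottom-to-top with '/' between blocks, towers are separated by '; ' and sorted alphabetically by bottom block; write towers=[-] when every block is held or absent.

step 1 (unstack(B, A)): towers=[D/E/C/A] holding=B
step 2 (putdown(B)): towers=[B; D/E/C/A] holding=-
step 3 (unstack(A, C)): towers=[B; D/E/C] holding=A
step 4 (stack(B, D)) [no-op]: towers=[B; D/E/C] holding=A
step 5 (stack(A, B)): towers=[B/A; D/E/C] holding=-
step 6 (unstack(C, E)): towers=[B/A; D/E] holding=C
step 7 (stack(C, A)): towers=[B/A/C; D/E] holding=-

towers=[B/A/C; D/E] holding=-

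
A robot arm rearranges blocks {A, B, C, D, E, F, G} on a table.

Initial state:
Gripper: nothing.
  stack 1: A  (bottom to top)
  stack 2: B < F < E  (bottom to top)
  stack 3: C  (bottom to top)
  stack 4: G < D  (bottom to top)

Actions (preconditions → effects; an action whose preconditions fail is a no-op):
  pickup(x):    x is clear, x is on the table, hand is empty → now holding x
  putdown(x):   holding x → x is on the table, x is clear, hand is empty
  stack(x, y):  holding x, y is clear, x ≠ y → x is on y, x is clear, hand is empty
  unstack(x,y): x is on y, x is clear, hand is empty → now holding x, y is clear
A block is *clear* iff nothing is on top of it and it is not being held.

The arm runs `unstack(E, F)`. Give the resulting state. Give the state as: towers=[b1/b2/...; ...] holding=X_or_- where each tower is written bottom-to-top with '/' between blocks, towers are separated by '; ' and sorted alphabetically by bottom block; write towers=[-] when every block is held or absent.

towers=[A; B/F; C; G/D] holding=E

before: towers=[A; B/F/E; C; G/D] holding=-
pre[unstack(E, F)]: on(E,F) ok, clear(E) ok, handempty ok
all met → apply unstack(E, F)
after:  towers=[A; B/F; C; G/D] holding=E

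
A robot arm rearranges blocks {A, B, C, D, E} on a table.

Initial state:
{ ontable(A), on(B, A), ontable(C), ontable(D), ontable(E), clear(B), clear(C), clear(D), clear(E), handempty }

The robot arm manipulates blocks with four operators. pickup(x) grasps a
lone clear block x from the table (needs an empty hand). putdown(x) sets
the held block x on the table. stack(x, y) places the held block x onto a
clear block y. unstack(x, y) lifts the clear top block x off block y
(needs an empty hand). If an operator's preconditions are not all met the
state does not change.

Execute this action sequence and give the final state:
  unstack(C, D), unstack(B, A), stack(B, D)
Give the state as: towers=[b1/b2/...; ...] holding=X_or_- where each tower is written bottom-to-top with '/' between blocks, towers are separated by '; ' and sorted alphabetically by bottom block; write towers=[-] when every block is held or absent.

towers=[A; C; D/B; E] holding=-

step 1 (unstack(C, D)) [no-op]: towers=[A/B; C; D; E] holding=-
step 2 (unstack(B, A)): towers=[A; C; D; E] holding=B
step 3 (stack(B, D)): towers=[A; C; D/B; E] holding=-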